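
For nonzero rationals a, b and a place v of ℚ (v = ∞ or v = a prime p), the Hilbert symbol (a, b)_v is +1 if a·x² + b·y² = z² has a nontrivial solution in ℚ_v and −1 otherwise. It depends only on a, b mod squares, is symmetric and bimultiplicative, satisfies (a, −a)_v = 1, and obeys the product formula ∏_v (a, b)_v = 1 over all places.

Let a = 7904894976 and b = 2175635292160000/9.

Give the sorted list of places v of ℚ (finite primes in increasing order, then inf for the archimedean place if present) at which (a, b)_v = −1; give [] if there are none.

Mod squares: a ≡ 66, b ≡ 19. Check v ∈ {∞, 2, 3, 5, 11, 19}.
v=2: v_2(a)=13, v_2(b)=22; units ≡ 1, 3 (mod 8); ε·ε+αω+βω = 0·1+13·1+22·0 ≡ 1  ⇒  (a,b)_2 = -1.
v=19: a=19^2·(≡1), b=19^3·(≡11) mod 19; (1|19)=+1, (11|19)=+1; (−1)^{2·3·9}·(+1)^3·(+1)^2 = +1.
v=∞: 66 > 0 and 19 > 0  ⇒  (a,b)_∞ = +1.
v=3: a=3^5·(≡1), b=3^-2·(≡1) mod 3; (1|3)=+1, (1|3)=+1; (−1)^{5·-2·1}·(+1)^-2·(+1)^5 = +1.
v=5: a=5^0·(≡1), b=5^4·(≡4) mod 5; (1|5)=+1, (4|5)=+1; (−1)^{0·4·2}·(+1)^4·(+1)^0 = +1.
v=11: a=11^1·(≡6), b=11^2·(≡2) mod 11; (6|11)=-1, (2|11)=-1; (−1)^{1·2·5}·(-1)^2·(-1)^1 = -1.
|Ram(66, 19)| = 2, even; anisotropic at {2, 11}.

[2, 11]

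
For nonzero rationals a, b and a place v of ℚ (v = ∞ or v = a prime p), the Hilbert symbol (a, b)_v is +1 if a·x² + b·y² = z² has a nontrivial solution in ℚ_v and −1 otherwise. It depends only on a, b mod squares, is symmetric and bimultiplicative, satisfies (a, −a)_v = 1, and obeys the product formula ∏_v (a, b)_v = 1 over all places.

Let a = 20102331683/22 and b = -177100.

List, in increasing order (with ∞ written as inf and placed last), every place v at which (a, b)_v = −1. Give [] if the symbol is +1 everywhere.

(a, b) ≡ (7106, -1771) mod (ℚ^×)²; places V = {2, 5, 7, 11, 17, 19, 23, ∞}.
(a,b)_5: α=0, u≡4; β=2, v≡1 (mod 5); (4|5)=+1, (1|5)=+1; sign (−1)^0·+1^2·+1^0 = +1.
(a,b)_11: α=-1, u≡8; β=1, v≡4 (mod 11); (8|11)=-1, (4|11)=+1; sign (−1)^1·-1^1·+1^-1 = +1.
(a,b)_23: α=2, u≡19; β=1, v≡5 (mod 23); (19|23)=-1, (5|23)=-1; sign (−1)^0·-1^1·-1^2 = -1.
(a,b)_19: α=1, u≡2; β=0, v≡18 (mod 19); (2|19)=-1, (18|19)=-1; sign (−1)^0·-1^0·-1^1 = -1.
(a,b)_∞: sgn(7106)=+, sgn(-1771)=−, so +1.
(a,b)_2: α=-1, β=2; u≡1, v≡5 (mod 8); ε(u)ε(v)=0·0, αω(v)=-1·1, βω(u)=2·0; sum ≡ 1  ⇒  -1.
(a,b)_17: α=1, u≡14; β=0, v≡6 (mod 17); (14|17)=-1, (6|17)=-1; sign (−1)^0·-1^0·-1^1 = -1.
(a,b)_7: α=6, u≡4; β=1, v≡5 (mod 7); (4|7)=+1, (5|7)=-1; sign (−1)^0·+1^1·-1^6 = +1.
|Ram(7106, -1771)| = 4, even; anisotropic at {2, 17, 19, 23}.

[2, 17, 19, 23]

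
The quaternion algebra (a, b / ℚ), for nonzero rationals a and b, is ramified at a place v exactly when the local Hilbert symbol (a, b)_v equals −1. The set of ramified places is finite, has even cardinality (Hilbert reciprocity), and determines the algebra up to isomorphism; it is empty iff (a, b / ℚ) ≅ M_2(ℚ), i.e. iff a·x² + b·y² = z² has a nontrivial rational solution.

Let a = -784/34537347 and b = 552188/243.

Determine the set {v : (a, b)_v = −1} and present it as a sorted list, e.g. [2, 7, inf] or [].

Mod squares: a ≡ -3, b ≡ 414141. Check v ∈ {∞, 2, 3, 7, 13, 29, 37, 41}.
v=7: a=7^2·(≡1), b=7^1·(≡3) mod 7; (1|7)=+1, (3|7)=-1; (−1)^{2·1·3}·(+1)^1·(-1)^2 = +1.
v=41: a=41^0·(≡28), b=41^1·(≡7) mod 41; (28|41)=-1, (7|41)=-1; (−1)^{0·1·20}·(-1)^1·(-1)^0 = -1.
v=37: a=37^0·(≡1), b=37^1·(≡20) mod 37; (1|37)=+1, (20|37)=-1; (−1)^{0·1·18}·(+1)^1·(-1)^0 = +1.
v=2: v_2(a)=4, v_2(b)=2; units ≡ 5, 5 (mod 8); ε·ε+αω+βω = 0·0+4·1+2·1 ≡ 0  ⇒  (a,b)_2 = +1.
v=3: a=3^-5·(≡2), b=3^-5·(≡2) mod 3; (2|3)=-1, (2|3)=-1; (−1)^{-5·-5·1}·(-1)^-5·(-1)^-5 = -1.
v=13: a=13^-2·(≡3), b=13^1·(≡2) mod 13; (3|13)=+1, (2|13)=-1; (−1)^{-2·1·6}·(+1)^1·(-1)^-2 = +1.
v=29: a=29^-2·(≡19), b=29^0·(≡21) mod 29; (19|29)=-1, (21|29)=-1; (−1)^{-2·0·14}·(-1)^0·(-1)^-2 = +1.
v=∞: -3 < 0 and 414141 > 0  ⇒  (a,b)_∞ = +1.
|Ram(-3, 414141)| = 2, even; anisotropic at {3, 41}.

[3, 41]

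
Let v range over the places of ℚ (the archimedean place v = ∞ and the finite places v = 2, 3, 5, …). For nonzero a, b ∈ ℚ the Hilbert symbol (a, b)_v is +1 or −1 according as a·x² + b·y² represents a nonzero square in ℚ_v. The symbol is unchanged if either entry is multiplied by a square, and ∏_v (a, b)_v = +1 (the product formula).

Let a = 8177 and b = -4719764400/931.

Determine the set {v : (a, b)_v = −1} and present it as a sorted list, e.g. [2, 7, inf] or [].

[3, 13]

(a, b) ≡ (8177, -969) mod (ℚ^×)²; places V = {2, 3, 5, 7, 13, 17, 19, 37, ∞}.
(a,b)_2: α=0, β=4; u≡1, v≡7 (mod 8); ε(u)ε(v)=0·1, αω(v)=0·0, βω(u)=4·0; sum ≡ 0  ⇒  +1.
(a,b)_5: α=0, u≡2; β=2, v≡4 (mod 5); (2|5)=-1, (4|5)=+1; sign (−1)^0·-1^2·+1^0 = +1.
(a,b)_17: α=1, u≡5; β=1, v≡3 (mod 17); (5|17)=-1, (3|17)=-1; sign (−1)^0·-1^1·-1^1 = +1.
(a,b)_3: α=0, u≡2; β=1, v≡1 (mod 3); (2|3)=-1, (1|3)=+1; sign (−1)^0·-1^1·+1^0 = -1.
(a,b)_37: α=1, u≡36; β=2, v≡10 (mod 37); (36|37)=+1, (10|37)=+1; sign (−1)^0·+1^2·+1^1 = +1.
(a,b)_13: α=1, u≡5; β=2, v≡5 (mod 13); (5|13)=-1, (5|13)=-1; sign (−1)^0·-1^2·-1^1 = -1.
(a,b)_7: α=0, u≡1; β=-2, v≡4 (mod 7); (1|7)=+1, (4|7)=+1; sign (−1)^0·+1^-2·+1^0 = +1.
(a,b)_19: α=0, u≡7; β=-1, v≡11 (mod 19); (7|19)=+1, (11|19)=+1; sign (−1)^0·+1^-1·+1^0 = +1.
(a,b)_∞: sgn(8177)=+, sgn(-969)=−, so +1.
Ram(8177, -969) = {3, 13}; no ℚ_3-point on the conic.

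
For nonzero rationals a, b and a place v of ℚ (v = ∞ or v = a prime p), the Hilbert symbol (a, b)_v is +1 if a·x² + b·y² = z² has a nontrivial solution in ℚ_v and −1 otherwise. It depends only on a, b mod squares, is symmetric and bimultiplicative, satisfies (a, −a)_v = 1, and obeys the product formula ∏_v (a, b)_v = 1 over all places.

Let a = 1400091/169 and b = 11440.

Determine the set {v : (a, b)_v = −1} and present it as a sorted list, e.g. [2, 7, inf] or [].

[2, 11, 19, 29]

(a, b) ≡ (11571, 715) mod (ℚ^×)²; places V = {2, 3, 5, 7, 11, 13, 19, 29, ∞}.
(a,b)_7: α=1, u≡2; β=0, v≡2 (mod 7); (2|7)=+1, (2|7)=+1; sign (−1)^0·+1^0·+1^1 = +1.
(a,b)_3: α=1, u≡2; β=0, v≡1 (mod 3); (2|3)=-1, (1|3)=+1; sign (−1)^0·-1^0·+1^1 = +1.
(a,b)_5: α=0, u≡4; β=1, v≡3 (mod 5); (4|5)=+1, (3|5)=-1; sign (−1)^0·+1^1·-1^0 = +1.
(a,b)_29: α=1, u≡7; β=0, v≡14 (mod 29); (7|29)=+1, (14|29)=-1; sign (−1)^0·+1^0·-1^1 = -1.
(a,b)_11: α=2, u≡8; β=1, v≡6 (mod 11); (8|11)=-1, (6|11)=-1; sign (−1)^0·-1^1·-1^2 = -1.
(a,b)_∞: sgn(11571)=+, sgn(715)=+, so +1.
(a,b)_2: α=0, β=4; u≡3, v≡3 (mod 8); ε(u)ε(v)=1·1, αω(v)=0·1, βω(u)=4·1; sum ≡ 1  ⇒  -1.
(a,b)_19: α=1, u≡6; β=0, v≡2 (mod 19); (6|19)=+1, (2|19)=-1; sign (−1)^0·+1^0·-1^1 = -1.
(a,b)_13: α=-2, u≡4; β=1, v≡9 (mod 13); (4|13)=+1, (9|13)=+1; sign (−1)^0·+1^1·+1^-2 = +1.
(11571, 715 / ℚ) ramifies at {2, 11, 19, 29}: a division algebra.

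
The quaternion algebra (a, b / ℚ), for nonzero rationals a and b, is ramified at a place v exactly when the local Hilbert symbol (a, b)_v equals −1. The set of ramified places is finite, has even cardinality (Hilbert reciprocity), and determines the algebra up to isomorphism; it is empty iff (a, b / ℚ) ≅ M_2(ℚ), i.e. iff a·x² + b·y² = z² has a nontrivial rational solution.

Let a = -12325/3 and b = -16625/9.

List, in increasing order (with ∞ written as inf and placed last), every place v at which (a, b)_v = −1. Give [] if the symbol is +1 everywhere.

Mod squares: a ≡ -1479, b ≡ -665. Check v ∈ {∞, 2, 3, 5, 7, 17, 19, 29}.
v=2: v_2(a)=0, v_2(b)=0; units ≡ 1, 7 (mod 8); ε·ε+αω+βω = 0·1+0·0+0·0 ≡ 0  ⇒  (a,b)_2 = +1.
v=29: a=29^1·(≡13), b=29^0·(≡12) mod 29; (13|29)=+1, (12|29)=-1; (−1)^{1·0·14}·(+1)^0·(-1)^1 = -1.
v=∞: -1479 < 0 and -665 < 0  ⇒  (a,b)_∞ = -1.
v=19: a=19^0·(≡2), b=19^1·(≡2) mod 19; (2|19)=-1, (2|19)=-1; (−1)^{0·1·9}·(-1)^1·(-1)^0 = -1.
v=3: a=3^-1·(≡2), b=3^-2·(≡1) mod 3; (2|3)=-1, (1|3)=+1; (−1)^{-1·-2·1}·(-1)^-2·(+1)^-1 = +1.
v=7: a=7^0·(≡3), b=7^1·(≡6) mod 7; (3|7)=-1, (6|7)=-1; (−1)^{0·1·3}·(-1)^1·(-1)^0 = -1.
v=17: a=17^1·(≡2), b=17^0·(≡2) mod 17; (2|17)=+1, (2|17)=+1; (−1)^{1·0·8}·(+1)^0·(+1)^1 = +1.
v=5: a=5^2·(≡4), b=5^3·(≡3) mod 5; (4|5)=+1, (3|5)=-1; (−1)^{2·3·2}·(+1)^3·(-1)^2 = +1.
|Ram(-1479, -665)| = 4, even; anisotropic at {7, 19, 29, ∞}.

[7, 19, 29, inf]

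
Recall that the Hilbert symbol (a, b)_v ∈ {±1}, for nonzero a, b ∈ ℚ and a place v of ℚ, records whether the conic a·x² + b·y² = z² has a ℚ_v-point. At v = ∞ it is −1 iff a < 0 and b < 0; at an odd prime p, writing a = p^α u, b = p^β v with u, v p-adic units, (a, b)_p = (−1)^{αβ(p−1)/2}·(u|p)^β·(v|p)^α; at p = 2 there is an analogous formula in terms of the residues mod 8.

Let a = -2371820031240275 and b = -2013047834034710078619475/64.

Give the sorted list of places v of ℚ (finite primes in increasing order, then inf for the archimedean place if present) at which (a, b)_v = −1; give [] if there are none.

[7, 17, 29, inf]

(a, b) ≡ (-11, -32304811) mod (ℚ^×)²; places V = {2, 5, 7, 11, 17, 23, 29, 37, ∞}.
(a,b)_7: α=2, u≡6; β=3, v≡4 (mod 7); (6|7)=-1, (4|7)=+1; sign (−1)^0·-1^3·+1^2 = -1.
(a,b)_2: α=0, β=-6; u≡5, v≡5 (mod 8); ε(u)ε(v)=0·0, αω(v)=0·1, βω(u)=-6·1; sum ≡ 0  ⇒  +1.
(a,b)_29: α=2, u≡15; β=3, v≡12 (mod 29); (15|29)=-1, (12|29)=-1; sign (−1)^0·-1^3·-1^2 = -1.
(a,b)_37: α=2, u≡12; β=3, v≡8 (mod 37); (12|37)=+1, (8|37)=-1; sign (−1)^0·+1^3·-1^2 = +1.
(a,b)_5: α=2, u≡4; β=2, v≡4 (mod 5); (4|5)=+1, (4|5)=+1; sign (−1)^0·+1^2·+1^2 = +1.
(a,b)_23: α=2, u≡12; β=3, v≡14 (mod 23); (12|23)=+1, (14|23)=-1; sign (−1)^0·+1^3·-1^2 = +1.
(a,b)_17: α=2, u≡14; β=5, v≡12 (mod 17); (14|17)=-1, (12|17)=-1; sign (−1)^0·-1^5·-1^2 = -1.
(a,b)_11: α=1, u≡8; β=1, v≡1 (mod 11); (8|11)=-1, (1|11)=+1; sign (−1)^1·-1^1·+1^1 = +1.
(a,b)_∞: sgn(-11)=−, sgn(-32304811)=−, so -1.
|Ram(-11, -32304811)| = 4, even; anisotropic at {7, 17, 29, ∞}.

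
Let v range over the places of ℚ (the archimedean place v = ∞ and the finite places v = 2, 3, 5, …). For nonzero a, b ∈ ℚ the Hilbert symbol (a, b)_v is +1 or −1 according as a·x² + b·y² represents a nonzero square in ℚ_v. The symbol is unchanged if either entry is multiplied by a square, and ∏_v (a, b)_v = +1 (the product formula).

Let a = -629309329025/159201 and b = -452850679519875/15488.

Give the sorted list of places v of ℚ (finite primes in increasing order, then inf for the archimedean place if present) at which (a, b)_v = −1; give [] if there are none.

Mod squares: a ≡ -8961329, b ≡ -845481910. Check v ∈ {∞, 2, 3, 5, 7, 11, 13, 17, 19, 23, 31, 41, 43, 53}.
v=17: a=17^1·(≡8), b=17^1·(≡2) mod 17; (8|17)=+1, (2|17)=+1; (−1)^{1·1·8}·(+1)^1·(+1)^1 = +1.
v=31: a=31^0·(≡13), b=31^1·(≡7) mod 31; (13|31)=-1, (7|31)=+1; (−1)^{0·1·15}·(-1)^1·(+1)^0 = -1.
v=41: a=41^1·(≡8), b=41^1·(≡12) mod 41; (8|41)=+1, (12|41)=-1; (−1)^{1·1·20}·(+1)^1·(-1)^1 = -1.
v=2: v_2(a)=0, v_2(b)=-7; units ≡ 7, 5 (mod 8); ε·ε+αω+βω = 1·0+0·1+-7·0 ≡ 0  ⇒  (a,b)_2 = +1.
v=43: a=43^1·(≡33), b=43^1·(≡6) mod 43; (33|43)=-1, (6|43)=+1; (−1)^{1·1·21}·(-1)^1·(+1)^1 = +1.
v=11: a=11^0·(≡7), b=11^-2·(≡8) mod 11; (7|11)=-1, (8|11)=-1; (−1)^{0·-2·5}·(-1)^-2·(-1)^0 = +1.
v=53: a=53^2·(≡24), b=53^0·(≡52) mod 53; (24|53)=+1, (52|53)=+1; (−1)^{2·0·26}·(+1)^0·(+1)^2 = +1.
v=5: a=5^2·(≡4), b=5^3·(≡2) mod 5; (4|5)=+1, (2|5)=-1; (−1)^{2·3·2}·(+1)^3·(-1)^2 = +1.
v=3: a=3^-2·(≡1), b=3^4·(≡2) mod 3; (1|3)=+1, (2|3)=-1; (−1)^{-2·4·1}·(+1)^4·(-1)^-2 = +1.
v=∞: -8961329 < 0 and -845481910 < 0  ⇒  (a,b)_∞ = -1.
v=7: a=7^-2·(≡1), b=7^1·(≡1) mod 7; (1|7)=+1, (1|7)=+1; (−1)^{-2·1·3}·(+1)^1·(+1)^-2 = +1.
v=13: a=13^1·(≡7), b=13^1·(≡2) mod 13; (7|13)=-1, (2|13)=-1; (−1)^{1·1·6}·(-1)^1·(-1)^1 = +1.
v=23: a=23^1·(≡22), b=23^2·(≡14) mod 23; (22|23)=-1, (14|23)=-1; (−1)^{1·2·11}·(-1)^2·(-1)^1 = -1.
v=19: a=19^-2·(≡10), b=19^0·(≡8) mod 19; (10|19)=-1, (8|19)=-1; (−1)^{-2·0·9}·(-1)^0·(-1)^-2 = +1.
Ram(-8961329, -845481910) = {23, 31, 41, ∞}; no ℚ_23-point on the conic.

[23, 31, 41, inf]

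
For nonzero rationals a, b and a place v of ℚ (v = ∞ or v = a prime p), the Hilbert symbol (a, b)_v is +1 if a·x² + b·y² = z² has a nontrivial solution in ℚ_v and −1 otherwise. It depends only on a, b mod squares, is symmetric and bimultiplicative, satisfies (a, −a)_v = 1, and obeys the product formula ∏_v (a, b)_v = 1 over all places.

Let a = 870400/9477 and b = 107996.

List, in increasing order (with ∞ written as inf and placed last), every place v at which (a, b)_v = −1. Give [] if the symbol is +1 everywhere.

[13, 17]

Mod squares: a ≡ 442, b ≡ 551. Check v ∈ {∞, 2, 3, 5, 7, 13, 17, 19, 29}.
v=13: a=13^-1·(≡11), b=13^0·(≡5) mod 13; (11|13)=-1, (5|13)=-1; (−1)^{-1·0·6}·(-1)^0·(-1)^-1 = -1.
v=19: a=19^0·(≡7), b=19^1·(≡3) mod 19; (7|19)=+1, (3|19)=-1; (−1)^{0·1·9}·(+1)^1·(-1)^0 = +1.
v=29: a=29^0·(≡1), b=29^1·(≡12) mod 29; (1|29)=+1, (12|29)=-1; (−1)^{0·1·14}·(+1)^1·(-1)^0 = +1.
v=7: a=7^0·(≡1), b=7^2·(≡6) mod 7; (1|7)=+1, (6|7)=-1; (−1)^{0·2·3}·(+1)^2·(-1)^0 = +1.
v=∞: 442 > 0 and 551 > 0  ⇒  (a,b)_∞ = +1.
v=17: a=17^1·(≡8), b=17^0·(≡12) mod 17; (8|17)=+1, (12|17)=-1; (−1)^{1·0·8}·(+1)^0·(-1)^1 = -1.
v=5: a=5^2·(≡3), b=5^0·(≡1) mod 5; (3|5)=-1, (1|5)=+1; (−1)^{2·0·2}·(-1)^0·(+1)^2 = +1.
v=2: v_2(a)=11, v_2(b)=2; units ≡ 5, 7 (mod 8); ε·ε+αω+βω = 0·1+11·0+2·1 ≡ 0  ⇒  (a,b)_2 = +1.
v=3: a=3^-6·(≡1), b=3^0·(≡2) mod 3; (1|3)=+1, (2|3)=-1; (−1)^{-6·0·1}·(+1)^0·(-1)^-6 = +1.
Ram(442, 551) = {13, 17}; no ℚ_13-point on the conic.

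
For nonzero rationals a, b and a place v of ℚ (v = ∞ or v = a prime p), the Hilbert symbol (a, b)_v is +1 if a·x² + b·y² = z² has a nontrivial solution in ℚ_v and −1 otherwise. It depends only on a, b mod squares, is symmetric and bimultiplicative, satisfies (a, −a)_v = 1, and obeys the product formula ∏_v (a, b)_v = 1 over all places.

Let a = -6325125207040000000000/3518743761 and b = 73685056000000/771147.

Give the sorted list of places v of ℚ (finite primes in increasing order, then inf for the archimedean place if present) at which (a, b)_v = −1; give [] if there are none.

[3, 29]

(a, b) ≡ (-2146, 3) mod (ℚ^×)²; places V = {2, 3, 5, 13, 29, 37, ∞}.
(a,b)_29: α=3, u≡7; β=2, v≡12 (mod 29); (7|29)=+1, (12|29)=-1; sign (−1)^0·+1^2·-1^3 = -1.
(a,b)_13: α=-6, u≡3; β=-4, v≡3 (mod 13); (3|13)=+1, (3|13)=+1; sign (−1)^0·+1^-4·+1^-6 = +1.
(a,b)_2: α=19, β=12; u≡7, v≡3 (mod 8); ε(u)ε(v)=1·1, αω(v)=19·1, βω(u)=12·0; sum ≡ 0  ⇒  +1.
(a,b)_5: α=10, u≡4; β=6, v≡2 (mod 5); (4|5)=+1, (2|5)=-1; sign (−1)^0·+1^6·-1^10 = +1.
(a,b)_3: α=-6, u≡2; β=-3, v≡1 (mod 3); (2|3)=-1, (1|3)=+1; sign (−1)^0·-1^-3·+1^-6 = -1.
(a,b)_37: α=3, u≡1; β=2, v≡28 (mod 37); (1|37)=+1, (28|37)=+1; sign (−1)^0·+1^2·+1^3 = +1.
(a,b)_∞: sgn(-2146)=−, sgn(3)=+, so +1.
Ram(-2146, 3) = {3, 29}; no ℚ_3-point on the conic.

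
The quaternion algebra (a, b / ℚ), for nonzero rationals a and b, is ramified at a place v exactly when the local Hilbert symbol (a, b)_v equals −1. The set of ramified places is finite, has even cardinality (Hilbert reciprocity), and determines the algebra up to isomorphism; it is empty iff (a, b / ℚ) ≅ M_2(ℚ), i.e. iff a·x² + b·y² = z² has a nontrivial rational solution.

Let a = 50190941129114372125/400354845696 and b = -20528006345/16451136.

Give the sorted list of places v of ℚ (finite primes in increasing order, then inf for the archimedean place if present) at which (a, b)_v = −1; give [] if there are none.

[5, 11]

Mod squares: a ≡ 85, b ≡ -6545. Check v ∈ {∞, 2, 3, 5, 7, 11, 13, 17, 23}.
v=3: a=3^-4·(≡1), b=3^-2·(≡1) mod 3; (1|3)=+1, (1|3)=+1; (−1)^{-4·-2·1}·(+1)^-2·(+1)^-4 = +1.
v=7: a=7^8·(≡4), b=7^3·(≡5) mod 7; (4|7)=+1, (5|7)=-1; (−1)^{8·3·3}·(+1)^3·(-1)^8 = +1.
v=∞: 85 > 0 and -6545 < 0  ⇒  (a,b)_∞ = +1.
v=13: a=13^-6·(≡8), b=13^-4·(≡6) mod 13; (8|13)=-1, (6|13)=-1; (−1)^{-6·-4·6}·(-1)^-4·(-1)^-6 = +1.
v=2: v_2(a)=-10, v_2(b)=-6; units ≡ 5, 7 (mod 8); ε·ε+αω+βω = 0·1+-10·0+-6·1 ≡ 0  ⇒  (a,b)_2 = +1.
v=17: a=17^1·(≡11), b=17^1·(≡7) mod 17; (11|17)=-1, (7|17)=-1; (−1)^{1·1·8}·(-1)^1·(-1)^1 = +1.
v=11: a=11^4·(≡6), b=11^3·(≡8) mod 11; (6|11)=-1, (8|11)=-1; (−1)^{4·3·5}·(-1)^3·(-1)^4 = -1.
v=5: a=5^3·(≡2), b=5^1·(≡1) mod 5; (2|5)=-1, (1|5)=+1; (−1)^{3·1·2}·(-1)^1·(+1)^3 = -1.
v=23: a=23^4·(≡16), b=23^2·(≡10) mod 23; (16|23)=+1, (10|23)=-1; (−1)^{4·2·11}·(+1)^2·(-1)^4 = +1.
Ram(85, -6545) = {5, 11}; no ℚ_5-point on the conic.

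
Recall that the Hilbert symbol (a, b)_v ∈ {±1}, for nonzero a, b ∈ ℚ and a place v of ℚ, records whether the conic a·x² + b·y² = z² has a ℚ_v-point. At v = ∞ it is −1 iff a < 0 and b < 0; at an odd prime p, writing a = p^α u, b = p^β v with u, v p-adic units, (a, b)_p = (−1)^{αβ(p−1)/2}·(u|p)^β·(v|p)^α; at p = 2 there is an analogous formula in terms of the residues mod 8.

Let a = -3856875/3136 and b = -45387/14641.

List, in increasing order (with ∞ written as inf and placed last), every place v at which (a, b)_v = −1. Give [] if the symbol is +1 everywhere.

[17, inf]

Mod squares: a ≡ -51, b ≡ -3. Check v ∈ {∞, 2, 3, 5, 7, 11, 17, 41}.
v=∞: -51 < 0 and -3 < 0  ⇒  (a,b)_∞ = -1.
v=17: a=17^1·(≡3), b=17^0·(≡5) mod 17; (3|17)=-1, (5|17)=-1; (−1)^{1·0·8}·(-1)^0·(-1)^1 = -1.
v=11: a=11^2·(≡3), b=11^-4·(≡10) mod 11; (3|11)=+1, (10|11)=-1; (−1)^{2·-4·5}·(+1)^-4·(-1)^2 = +1.
v=5: a=5^4·(≡4), b=5^0·(≡3) mod 5; (4|5)=+1, (3|5)=-1; (−1)^{4·0·2}·(+1)^0·(-1)^4 = +1.
v=2: v_2(a)=-6, v_2(b)=0; units ≡ 5, 5 (mod 8); ε·ε+αω+βω = 0·0+-6·1+0·1 ≡ 0  ⇒  (a,b)_2 = +1.
v=7: a=7^-2·(≡6), b=7^0·(≡2) mod 7; (6|7)=-1, (2|7)=+1; (−1)^{-2·0·3}·(-1)^0·(+1)^-2 = +1.
v=3: a=3^1·(≡1), b=3^3·(≡2) mod 3; (1|3)=+1, (2|3)=-1; (−1)^{1·3·1}·(+1)^3·(-1)^1 = +1.
v=41: a=41^0·(≡10), b=41^2·(≡24) mod 41; (10|41)=+1, (24|41)=-1; (−1)^{0·2·20}·(+1)^2·(-1)^0 = +1.
|Ram(-51, -3)| = 2, even; anisotropic at {17, ∞}.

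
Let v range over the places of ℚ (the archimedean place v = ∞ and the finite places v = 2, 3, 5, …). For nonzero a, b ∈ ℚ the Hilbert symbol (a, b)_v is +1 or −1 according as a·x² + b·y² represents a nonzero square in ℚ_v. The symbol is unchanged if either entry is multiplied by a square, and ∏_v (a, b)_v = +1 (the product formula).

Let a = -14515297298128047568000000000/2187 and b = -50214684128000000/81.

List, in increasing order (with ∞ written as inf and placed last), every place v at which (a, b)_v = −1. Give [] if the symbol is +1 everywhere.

(a, b) ≡ (-3990, -177422) mod (ℚ^×)²; places V = {2, 3, 5, 7, 19, 23, 29, ∞}.
(a,b)_3: α=-7, u≡2; β=-4, v≡1 (mod 3); (2|3)=-1, (1|3)=+1; sign (−1)^0·-1^-4·+1^-7 = +1.
(a,b)_29: α=2, u≡10; β=1, v≡20 (mod 29); (10|29)=-1, (20|29)=+1; sign (−1)^0·-1^1·+1^2 = -1.
(a,b)_5: α=9, u≡2; β=6, v≡3 (mod 5); (2|5)=-1, (3|5)=-1; sign (−1)^0·-1^6·-1^9 = -1.
(a,b)_∞: sgn(-3990)=−, sgn(-177422)=−, so -1.
(a,b)_7: α=7, u≡1; β=3, v≡2 (mod 7); (1|7)=+1, (2|7)=+1; sign (−1)^1·+1^3·+1^7 = -1.
(a,b)_19: α=5, u≡15; β=3, v≡15 (mod 19); (15|19)=-1, (15|19)=-1; sign (−1)^1·-1^3·-1^5 = -1.
(a,b)_2: α=13, β=11; u≡5, v≡1 (mod 8); ε(u)ε(v)=0·0, αω(v)=13·0, βω(u)=11·1; sum ≡ 1  ⇒  -1.
(a,b)_23: α=2, u≡2; β=1, v≡17 (mod 23); (2|23)=+1, (17|23)=-1; sign (−1)^0·+1^1·-1^2 = +1.
Ram(-3990, -177422) = {2, 5, 7, 19, 29, ∞}; no ℚ_2-point on the conic.

[2, 5, 7, 19, 29, inf]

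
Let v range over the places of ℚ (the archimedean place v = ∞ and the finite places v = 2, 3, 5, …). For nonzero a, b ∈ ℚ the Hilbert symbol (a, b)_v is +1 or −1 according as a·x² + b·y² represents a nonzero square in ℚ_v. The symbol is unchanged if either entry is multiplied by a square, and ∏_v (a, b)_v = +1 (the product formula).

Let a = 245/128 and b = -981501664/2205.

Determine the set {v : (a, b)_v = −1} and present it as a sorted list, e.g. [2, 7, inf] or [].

(a, b) ≡ (10, -2534870) mod (ℚ^×)²; places V = {2, 3, 5, 7, 11, 13, 17, 31, 37, ∞}.
(a,b)_37: α=0, u≡34; β=1, v≡17 (mod 37); (34|37)=+1, (17|37)=-1; sign (−1)^0·+1^1·-1^0 = +1.
(a,b)_7: α=2, u≡6; β=-2, v≡6 (mod 7); (6|7)=-1, (6|7)=-1; sign (−1)^0·-1^-2·-1^2 = +1.
(a,b)_13: α=0, u≡1; β=1, v≡3 (mod 13); (1|13)=+1, (3|13)=+1; sign (−1)^0·+1^1·+1^0 = +1.
(a,b)_17: α=0, u≡14; β=1, v≡12 (mod 17); (14|17)=-1, (12|17)=-1; sign (−1)^0·-1^1·-1^0 = -1.
(a,b)_5: α=1, u≡3; β=-1, v≡1 (mod 5); (3|5)=-1, (1|5)=+1; sign (−1)^0·-1^-1·+1^1 = -1.
(a,b)_3: α=0, u≡1; β=-2, v≡1 (mod 3); (1|3)=+1, (1|3)=+1; sign (−1)^0·+1^-2·+1^0 = +1.
(a,b)_2: α=-7, β=5; u≡5, v≡5 (mod 8); ε(u)ε(v)=0·0, αω(v)=-7·1, βω(u)=5·1; sum ≡ 0  ⇒  +1.
(a,b)_31: α=0, u≡7; β=1, v≡18 (mod 31); (7|31)=+1, (18|31)=+1; sign (−1)^0·+1^1·+1^0 = +1.
(a,b)_11: α=0, u≡2; β=2, v≡5 (mod 11); (2|11)=-1, (5|11)=+1; sign (−1)^0·-1^2·+1^0 = +1.
(a,b)_∞: sgn(10)=+, sgn(-2534870)=−, so +1.
(10, -2534870 / ℚ) ramifies at {5, 17}: a division algebra.

[5, 17]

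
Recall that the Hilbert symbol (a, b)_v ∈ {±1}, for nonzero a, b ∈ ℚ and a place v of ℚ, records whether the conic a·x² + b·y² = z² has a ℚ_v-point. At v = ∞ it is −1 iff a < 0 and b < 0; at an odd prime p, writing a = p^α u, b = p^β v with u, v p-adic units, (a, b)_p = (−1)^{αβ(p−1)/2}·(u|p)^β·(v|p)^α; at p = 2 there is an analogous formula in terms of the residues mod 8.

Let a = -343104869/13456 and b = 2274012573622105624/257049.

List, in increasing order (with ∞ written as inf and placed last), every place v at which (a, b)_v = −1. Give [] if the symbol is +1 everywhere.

[7, 23]

Mod squares: a ≡ -989, b ≡ 13846. Check v ∈ {∞, 2, 3, 7, 11, 13, 19, 23, 29, 31, 43}.
v=13: a=13^0·(≡10), b=13^-4·(≡1) mod 13; (10|13)=+1, (1|13)=+1; (−1)^{0·-4·6}·(+1)^-4·(+1)^0 = +1.
v=43: a=43^1·(≡20), b=43^3·(≡13) mod 43; (20|43)=-1, (13|43)=+1; (−1)^{1·3·21}·(-1)^3·(+1)^1 = +1.
v=11: a=11^0·(≡1), b=11^2·(≡8) mod 11; (1|11)=+1, (8|11)=-1; (−1)^{0·2·5}·(+1)^2·(-1)^0 = +1.
v=29: a=29^-2·(≡12), b=29^0·(≡13) mod 29; (12|29)=-1, (13|29)=+1; (−1)^{-2·0·14}·(-1)^0·(+1)^-2 = +1.
v=∞: -989 < 0 and 13846 > 0  ⇒  (a,b)_∞ = +1.
v=31: a=31^2·(≡30), b=31^2·(≡16) mod 31; (30|31)=-1, (16|31)=+1; (−1)^{2·2·15}·(-1)^2·(+1)^2 = +1.
v=2: v_2(a)=-4, v_2(b)=3; units ≡ 3, 3 (mod 8); ε·ε+αω+βω = 1·1+-4·1+3·1 ≡ 0  ⇒  (a,b)_2 = +1.
v=7: a=7^0·(≡6), b=7^1·(≡1) mod 7; (6|7)=-1, (1|7)=+1; (−1)^{0·1·3}·(-1)^1·(+1)^0 = -1.
v=3: a=3^0·(≡1), b=3^-2·(≡1) mod 3; (1|3)=+1, (1|3)=+1; (−1)^{0·-2·1}·(+1)^-2·(+1)^0 = +1.
v=19: a=19^2·(≡2), b=19^2·(≡10) mod 19; (2|19)=-1, (10|19)=-1; (−1)^{2·2·9}·(-1)^2·(-1)^2 = +1.
v=23: a=23^1·(≡13), b=23^3·(≡18) mod 23; (13|23)=+1, (18|23)=+1; (−1)^{1·3·11}·(+1)^3·(+1)^1 = -1.
|Ram(-989, 13846)| = 2, even; anisotropic at {7, 23}.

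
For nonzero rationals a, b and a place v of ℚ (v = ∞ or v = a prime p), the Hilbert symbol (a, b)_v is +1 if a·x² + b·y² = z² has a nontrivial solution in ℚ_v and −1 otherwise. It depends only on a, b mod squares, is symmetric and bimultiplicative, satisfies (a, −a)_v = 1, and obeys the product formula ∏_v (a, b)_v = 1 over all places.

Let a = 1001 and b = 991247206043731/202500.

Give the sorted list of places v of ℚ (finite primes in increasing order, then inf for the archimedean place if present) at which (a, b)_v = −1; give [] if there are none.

Mod squares: a ≡ 1001, b ≡ 19. Check v ∈ {∞, 2, 3, 5, 7, 11, 13, 17, 19, 23, 29}.
v=19: a=19^0·(≡13), b=19^1·(≡17) mod 19; (13|19)=-1, (17|19)=+1; (−1)^{0·1·9}·(-1)^1·(+1)^0 = -1.
v=2: v_2(a)=0, v_2(b)=-2; units ≡ 1, 3 (mod 8); ε·ε+αω+βω = 0·1+0·1+-2·0 ≡ 0  ⇒  (a,b)_2 = +1.
v=∞: 1001 > 0 and 19 > 0  ⇒  (a,b)_∞ = +1.
v=17: a=17^0·(≡15), b=17^2·(≡15) mod 17; (15|17)=+1, (15|17)=+1; (−1)^{0·2·8}·(+1)^2·(+1)^0 = +1.
v=7: a=7^1·(≡3), b=7^4·(≡3) mod 7; (3|7)=-1, (3|7)=-1; (−1)^{1·4·3}·(-1)^4·(-1)^1 = -1.
v=5: a=5^0·(≡1), b=5^-4·(≡4) mod 5; (1|5)=+1, (4|5)=+1; (−1)^{0·-4·2}·(+1)^-4·(+1)^0 = +1.
v=3: a=3^0·(≡2), b=3^-4·(≡1) mod 3; (2|3)=-1, (1|3)=+1; (−1)^{0·-4·1}·(-1)^-4·(+1)^0 = +1.
v=23: a=23^0·(≡12), b=23^2·(≡11) mod 23; (12|23)=+1, (11|23)=-1; (−1)^{0·2·11}·(+1)^2·(-1)^0 = +1.
v=29: a=29^0·(≡15), b=29^2·(≡19) mod 29; (15|29)=-1, (19|29)=-1; (−1)^{0·2·14}·(-1)^2·(-1)^0 = +1.
v=11: a=11^1·(≡3), b=11^0·(≡10) mod 11; (3|11)=+1, (10|11)=-1; (−1)^{1·0·5}·(+1)^0·(-1)^1 = -1.
v=13: a=13^1·(≡12), b=13^2·(≡8) mod 13; (12|13)=+1, (8|13)=-1; (−1)^{1·2·6}·(+1)^2·(-1)^1 = -1.
Ram(1001, 19) = {7, 11, 13, 19}; no ℚ_7-point on the conic.

[7, 11, 13, 19]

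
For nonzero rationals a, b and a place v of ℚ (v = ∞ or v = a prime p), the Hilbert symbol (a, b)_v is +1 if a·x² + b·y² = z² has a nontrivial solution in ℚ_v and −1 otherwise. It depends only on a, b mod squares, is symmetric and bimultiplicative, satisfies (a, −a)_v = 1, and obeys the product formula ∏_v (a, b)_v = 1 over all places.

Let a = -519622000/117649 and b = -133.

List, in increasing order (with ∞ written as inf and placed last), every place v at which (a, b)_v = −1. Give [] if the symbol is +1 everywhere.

[5, 7, 19, 29, 31, inf]

(a, b) ≡ (-4495, -133) mod (ℚ^×)²; places V = {2, 5, 7, 17, 19, 29, 31, ∞}.
(a,b)_7: α=-6, u≡5; β=1, v≡2 (mod 7); (5|7)=-1, (2|7)=+1; sign (−1)^0·-1^1·+1^-6 = -1.
(a,b)_17: α=2, u≡10; β=0, v≡3 (mod 17); (10|17)=-1, (3|17)=-1; sign (−1)^0·-1^0·-1^2 = +1.
(a,b)_5: α=3, u≡1; β=0, v≡2 (mod 5); (1|5)=+1, (2|5)=-1; sign (−1)^0·+1^0·-1^3 = -1.
(a,b)_29: α=1, u≡15; β=0, v≡12 (mod 29); (15|29)=-1, (12|29)=-1; sign (−1)^0·-1^0·-1^1 = -1.
(a,b)_2: α=4, β=0; u≡1, v≡3 (mod 8); ε(u)ε(v)=0·1, αω(v)=4·1, βω(u)=0·0; sum ≡ 0  ⇒  +1.
(a,b)_∞: sgn(-4495)=−, sgn(-133)=−, so -1.
(a,b)_19: α=0, u≡13; β=1, v≡12 (mod 19); (13|19)=-1, (12|19)=-1; sign (−1)^0·-1^1·-1^0 = -1.
(a,b)_31: α=1, u≡18; β=0, v≡22 (mod 31); (18|31)=+1, (22|31)=-1; sign (−1)^0·+1^0·-1^1 = -1.
|Ram(-4495, -133)| = 6, even; anisotropic at {5, 7, 19, 29, 31, ∞}.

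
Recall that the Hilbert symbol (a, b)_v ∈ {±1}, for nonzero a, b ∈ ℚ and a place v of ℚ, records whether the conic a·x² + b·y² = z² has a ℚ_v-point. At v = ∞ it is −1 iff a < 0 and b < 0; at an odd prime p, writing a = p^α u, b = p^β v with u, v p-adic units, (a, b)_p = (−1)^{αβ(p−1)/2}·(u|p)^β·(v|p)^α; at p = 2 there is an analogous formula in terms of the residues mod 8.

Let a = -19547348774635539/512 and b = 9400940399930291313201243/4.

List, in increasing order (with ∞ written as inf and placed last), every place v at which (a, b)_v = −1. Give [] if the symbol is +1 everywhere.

[2, 29, 31, 43]

Mod squares: a ≡ -231942, b ≡ 4147. Check v ∈ {∞, 2, 3, 11, 13, 29, 31, 43}.
v=31: a=31^1·(≡2), b=31^2·(≡29) mod 31; (2|31)=+1, (29|31)=-1; (−1)^{1·2·15}·(+1)^2·(-1)^1 = -1.
v=2: v_2(a)=-9, v_2(b)=-2; units ≡ 5, 3 (mod 8); ε·ε+αω+βω = 0·1+-9·1+-2·1 ≡ 1  ⇒  (a,b)_2 = -1.
v=11: a=11^4·(≡1), b=11^5·(≡9) mod 11; (1|11)=+1, (9|11)=+1; (−1)^{4·5·5}·(+1)^5·(+1)^4 = +1.
v=43: a=43^1·(≡24), b=43^2·(≡32) mod 43; (24|43)=+1, (32|43)=-1; (−1)^{1·2·21}·(+1)^2·(-1)^1 = -1.
v=29: a=29^3·(≡7), b=29^5·(≡18) mod 29; (7|29)=+1, (18|29)=-1; (−1)^{3·5·14}·(+1)^5·(-1)^3 = -1.
v=3: a=3^5·(≡2), b=3^6·(≡1) mod 3; (2|3)=-1, (1|3)=+1; (−1)^{5·6·1}·(-1)^6·(+1)^5 = +1.
v=13: a=13^2·(≡9), b=13^3·(≡8) mod 13; (9|13)=+1, (8|13)=-1; (−1)^{2·3·6}·(+1)^3·(-1)^2 = +1.
v=∞: -231942 < 0 and 4147 > 0  ⇒  (a,b)_∞ = +1.
(-231942, 4147 / ℚ) ramifies at {2, 29, 31, 43}: a division algebra.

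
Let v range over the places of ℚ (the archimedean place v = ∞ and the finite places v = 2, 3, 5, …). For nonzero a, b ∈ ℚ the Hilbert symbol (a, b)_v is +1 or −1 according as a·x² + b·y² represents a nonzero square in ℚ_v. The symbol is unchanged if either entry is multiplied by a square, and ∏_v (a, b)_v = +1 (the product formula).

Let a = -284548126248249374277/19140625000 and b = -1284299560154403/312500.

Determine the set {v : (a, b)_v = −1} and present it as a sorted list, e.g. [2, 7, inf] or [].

[3, 5, 19, inf]

Mod squares: a ≡ -11730, b ≡ -1615. Check v ∈ {∞, 2, 3, 5, 7, 13, 17, 19, 23}.
v=∞: -11730 < 0 and -1615 < 0  ⇒  (a,b)_∞ = -1.
v=5: a=5^-11·(≡4), b=5^-7·(≡3) mod 5; (4|5)=+1, (3|5)=-1; (−1)^{-11·-7·2}·(+1)^-7·(-1)^-11 = -1.
v=19: a=19^4·(≡18), b=19^3·(≡14) mod 19; (18|19)=-1, (14|19)=-1; (−1)^{4·3·9}·(-1)^3·(-1)^4 = -1.
v=17: a=17^1·(≡5), b=17^1·(≡11) mod 17; (5|17)=-1, (11|17)=-1; (−1)^{1·1·8}·(-1)^1·(-1)^1 = +1.
v=13: a=13^6·(≡10), b=13^4·(≡4) mod 13; (10|13)=+1, (4|13)=+1; (−1)^{6·4·6}·(+1)^4·(+1)^6 = +1.
v=7: a=7^-2·(≡1), b=7^0·(≡2) mod 7; (1|7)=+1, (2|7)=+1; (−1)^{-2·0·3}·(+1)^0·(+1)^-2 = +1.
v=3: a=3^7·(≡2), b=3^6·(≡2) mod 3; (2|3)=-1, (2|3)=-1; (−1)^{7·6·1}·(-1)^6·(-1)^7 = -1.
v=2: v_2(a)=-3, v_2(b)=-2; units ≡ 7, 1 (mod 8); ε·ε+αω+βω = 1·0+-3·0+-2·0 ≡ 0  ⇒  (a,b)_2 = +1.
v=23: a=23^3·(≡14), b=23^2·(≡8) mod 23; (14|23)=-1, (8|23)=+1; (−1)^{3·2·11}·(-1)^2·(+1)^3 = +1.
|Ram(-11730, -1615)| = 4, even; anisotropic at {3, 5, 19, ∞}.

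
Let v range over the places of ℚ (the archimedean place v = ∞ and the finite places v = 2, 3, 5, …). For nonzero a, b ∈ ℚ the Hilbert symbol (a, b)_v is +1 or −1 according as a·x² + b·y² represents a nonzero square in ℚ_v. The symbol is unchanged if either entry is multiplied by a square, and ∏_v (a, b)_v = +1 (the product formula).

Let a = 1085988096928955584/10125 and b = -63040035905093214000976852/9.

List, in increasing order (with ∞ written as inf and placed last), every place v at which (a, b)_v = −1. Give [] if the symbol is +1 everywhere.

[2, 5, 29, 43, 47, 53]

Mod squares: a ≡ 12455, b ≡ -372853. Check v ∈ {∞, 2, 3, 5, 7, 13, 23, 29, 43, 47, 53}.
v=2: v_2(a)=6, v_2(b)=2; units ≡ 7, 3 (mod 8); ε·ε+αω+βω = 1·1+6·1+2·0 ≡ 1  ⇒  (a,b)_2 = -1.
v=7: a=7^2·(≡1), b=7^2·(≡2) mod 7; (1|7)=+1, (2|7)=+1; (−1)^{2·2·3}·(+1)^2·(+1)^2 = +1.
v=3: a=3^-4·(≡2), b=3^-2·(≡2) mod 3; (2|3)=-1, (2|3)=-1; (−1)^{-4·-2·1}·(-1)^-2·(-1)^-4 = +1.
v=47: a=47^1·(≡22), b=47^2·(≡26) mod 47; (22|47)=-1, (26|47)=-1; (−1)^{1·2·23}·(-1)^2·(-1)^1 = -1.
v=23: a=23^2·(≡9), b=23^3·(≡3) mod 23; (9|23)=+1, (3|23)=+1; (−1)^{2·3·11}·(+1)^3·(+1)^2 = +1.
v=29: a=29^2·(≡19), b=29^3·(≡11) mod 29; (19|29)=-1, (11|29)=-1; (−1)^{2·3·14}·(-1)^3·(-1)^2 = -1.
v=5: a=5^-3·(≡4), b=5^0·(≡2) mod 5; (4|5)=+1, (2|5)=-1; (−1)^{-3·0·2}·(+1)^0·(-1)^-3 = -1.
v=53: a=53^1·(≡51), b=53^2·(≡18) mod 53; (51|53)=-1, (18|53)=-1; (−1)^{1·2·26}·(-1)^2·(-1)^1 = -1.
v=13: a=13^2·(≡9), b=13^3·(≡3) mod 13; (9|13)=+1, (3|13)=+1; (−1)^{2·3·6}·(+1)^3·(+1)^2 = +1.
v=∞: 12455 > 0 and -372853 < 0  ⇒  (a,b)_∞ = +1.
v=43: a=43^2·(≡26), b=43^3·(≡31) mod 43; (26|43)=-1, (31|43)=+1; (−1)^{2·3·21}·(-1)^3·(+1)^2 = -1.
|Ram(12455, -372853)| = 6, even; anisotropic at {2, 5, 29, 43, 47, 53}.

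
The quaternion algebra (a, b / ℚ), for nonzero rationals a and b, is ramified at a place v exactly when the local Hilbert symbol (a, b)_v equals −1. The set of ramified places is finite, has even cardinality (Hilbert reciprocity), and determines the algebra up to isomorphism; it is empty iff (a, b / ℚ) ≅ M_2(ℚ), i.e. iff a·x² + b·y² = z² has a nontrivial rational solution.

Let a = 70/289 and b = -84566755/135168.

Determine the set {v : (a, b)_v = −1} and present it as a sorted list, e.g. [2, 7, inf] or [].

Mod squares: a ≡ 70, b ≡ -19635. Check v ∈ {∞, 2, 3, 5, 7, 11, 13, 17, 29}.
v=11: a=11^0·(≡5), b=11^-1·(≡2) mod 11; (5|11)=+1, (2|11)=-1; (−1)^{0·-1·5}·(+1)^-1·(-1)^0 = +1.
v=13: a=13^0·(≡6), b=13^2·(≡2) mod 13; (6|13)=-1, (2|13)=-1; (−1)^{0·2·6}·(-1)^2·(-1)^0 = +1.
v=5: a=5^1·(≡1), b=5^1·(≡3) mod 5; (1|5)=+1, (3|5)=-1; (−1)^{1·1·2}·(+1)^1·(-1)^1 = -1.
v=2: v_2(a)=1, v_2(b)=-12; units ≡ 3, 5 (mod 8); ε·ε+αω+βω = 1·0+1·1+-12·1 ≡ 1  ⇒  (a,b)_2 = -1.
v=29: a=29^0·(≡17), b=29^2·(≡12) mod 29; (17|29)=-1, (12|29)=-1; (−1)^{0·2·14}·(-1)^2·(-1)^0 = +1.
v=7: a=7^1·(≡5), b=7^1·(≡4) mod 7; (5|7)=-1, (4|7)=+1; (−1)^{1·1·3}·(-1)^1·(+1)^1 = +1.
v=17: a=17^-2·(≡2), b=17^1·(≡8) mod 17; (2|17)=+1, (8|17)=+1; (−1)^{-2·1·8}·(+1)^1·(+1)^-2 = +1.
v=3: a=3^0·(≡1), b=3^-1·(≡1) mod 3; (1|3)=+1, (1|3)=+1; (−1)^{0·-1·1}·(+1)^-1·(+1)^0 = +1.
v=∞: 70 > 0 and -19635 < 0  ⇒  (a,b)_∞ = +1.
|Ram(70, -19635)| = 2, even; anisotropic at {2, 5}.

[2, 5]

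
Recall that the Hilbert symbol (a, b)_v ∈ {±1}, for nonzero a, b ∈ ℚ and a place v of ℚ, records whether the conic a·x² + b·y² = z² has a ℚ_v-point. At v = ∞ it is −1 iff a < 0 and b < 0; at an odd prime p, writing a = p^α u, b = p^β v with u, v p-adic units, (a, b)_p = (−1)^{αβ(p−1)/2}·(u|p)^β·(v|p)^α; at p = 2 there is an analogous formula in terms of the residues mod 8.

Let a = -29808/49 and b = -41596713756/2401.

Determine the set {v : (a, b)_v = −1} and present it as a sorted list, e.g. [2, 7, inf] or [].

[19, inf]

Mod squares: a ≡ -23, b ≡ -176111. Check v ∈ {∞, 2, 3, 7, 13, 19, 23, 31}.
v=23: a=23^1·(≡5), b=23^1·(≡2) mod 23; (5|23)=-1, (2|23)=+1; (−1)^{1·1·11}·(-1)^1·(+1)^1 = +1.
v=31: a=31^0·(≡18), b=31^1·(≡27) mod 31; (18|31)=+1, (27|31)=-1; (−1)^{0·1·15}·(+1)^1·(-1)^0 = +1.
v=13: a=13^0·(≡4), b=13^1·(≡3) mod 13; (4|13)=+1, (3|13)=+1; (−1)^{0·1·6}·(+1)^1·(+1)^0 = +1.
v=3: a=3^4·(≡1), b=3^10·(≡1) mod 3; (1|3)=+1, (1|3)=+1; (−1)^{4·10·1}·(+1)^10·(+1)^4 = +1.
v=7: a=7^-2·(≡5), b=7^-4·(≡4) mod 7; (5|7)=-1, (4|7)=+1; (−1)^{-2·-4·3}·(-1)^-4·(+1)^-2 = +1.
v=19: a=19^0·(≡2), b=19^1·(≡3) mod 19; (2|19)=-1, (3|19)=-1; (−1)^{0·1·9}·(-1)^1·(-1)^0 = -1.
v=∞: -23 < 0 and -176111 < 0  ⇒  (a,b)_∞ = -1.
v=2: v_2(a)=4, v_2(b)=2; units ≡ 1, 1 (mod 8); ε·ε+αω+βω = 0·0+4·0+2·0 ≡ 0  ⇒  (a,b)_2 = +1.
|Ram(-23, -176111)| = 2, even; anisotropic at {19, ∞}.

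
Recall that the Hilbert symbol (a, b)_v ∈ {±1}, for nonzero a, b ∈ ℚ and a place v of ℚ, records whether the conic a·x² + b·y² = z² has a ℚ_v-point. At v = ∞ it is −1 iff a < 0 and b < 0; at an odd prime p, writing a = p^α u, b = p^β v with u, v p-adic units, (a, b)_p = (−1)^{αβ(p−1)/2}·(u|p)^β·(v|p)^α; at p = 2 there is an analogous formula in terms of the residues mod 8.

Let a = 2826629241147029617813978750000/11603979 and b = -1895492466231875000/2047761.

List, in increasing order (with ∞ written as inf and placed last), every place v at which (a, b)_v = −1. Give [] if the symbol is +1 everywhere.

(a, b) ≡ (36465, -30590) mod (ℚ^×)²; places V = {2, 3, 5, 7, 11, 13, 17, 19, 23, 37, 53, ∞}.
(a,b)_7: α=0, u≡4; β=1, v≡3 (mod 7); (4|7)=+1, (3|7)=-1; sign (−1)^0·+1^1·-1^0 = +1.
(a,b)_2: α=4, β=3; u≡1, v≡1 (mod 8); ε(u)ε(v)=0·0, αω(v)=4·0, βω(u)=3·0; sum ≡ 0  ⇒  +1.
(a,b)_13: α=3, u≡10; β=0, v≡4 (mod 13); (10|13)=+1, (4|13)=+1; sign (−1)^0·+1^0·+1^3 = +1.
(a,b)_19: α=4, u≡1; β=1, v≡1 (mod 19); (1|19)=+1, (1|19)=+1; sign (−1)^0·+1^1·+1^4 = +1.
(a,b)_∞: sgn(36465)=+, sgn(-30590)=−, so +1.
(a,b)_17: α=-1, u≡11; β=0, v≡12 (mod 17); (11|17)=-1, (12|17)=-1; sign (−1)^0·-1^0·-1^-1 = -1.
(a,b)_11: α=1, u≡3; β=0, v≡5 (mod 11); (3|11)=+1, (5|11)=+1; sign (−1)^0·+1^0·+1^1 = +1.
(a,b)_23: α=4, u≡15; β=3, v≡16 (mod 23); (15|23)=-1, (16|23)=+1; sign (−1)^0·-1^3·+1^4 = -1.
(a,b)_3: α=-5, u≡2; β=-6, v≡1 (mod 3); (2|3)=-1, (1|3)=+1; sign (−1)^0·-1^-6·+1^-5 = +1.
(a,b)_37: α=6, u≡22; β=4, v≡21 (mod 37); (22|37)=-1, (21|37)=+1; sign (−1)^0·-1^4·+1^6 = +1.
(a,b)_53: α=-2, u≡24; β=-2, v≡13 (mod 53); (24|53)=+1, (13|53)=+1; sign (−1)^0·+1^-2·+1^-2 = +1.
(a,b)_5: α=7, u≡2; β=7, v≡2 (mod 5); (2|5)=-1, (2|5)=-1; sign (−1)^0·-1^7·-1^7 = +1.
|Ram(36465, -30590)| = 2, even; anisotropic at {17, 23}.

[17, 23]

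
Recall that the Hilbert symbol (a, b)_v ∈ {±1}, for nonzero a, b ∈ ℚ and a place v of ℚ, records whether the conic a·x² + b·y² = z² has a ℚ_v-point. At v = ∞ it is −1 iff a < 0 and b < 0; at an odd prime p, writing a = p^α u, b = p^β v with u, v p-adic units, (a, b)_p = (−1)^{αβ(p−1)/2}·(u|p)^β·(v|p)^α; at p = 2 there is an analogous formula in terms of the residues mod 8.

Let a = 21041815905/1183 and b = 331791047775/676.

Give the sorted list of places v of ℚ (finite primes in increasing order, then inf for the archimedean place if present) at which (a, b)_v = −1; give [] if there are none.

(a, b) ≡ (20615, 31) mod (ℚ^×)²; places V = {2, 3, 5, 7, 11, 13, 19, 31, ∞}.
(a,b)_∞: sgn(20615)=+, sgn(31)=+, so +1.
(a,b)_3: α=10, u≡2; β=4, v≡1 (mod 3); (2|3)=-1, (1|3)=+1; sign (−1)^0·-1^4·+1^10 = +1.
(a,b)_7: α=-1, u≡5; β=0, v≡3 (mod 7); (5|7)=-1, (3|7)=-1; sign (−1)^0·-1^0·-1^-1 = -1.
(a,b)_2: α=0, β=-2; u≡7, v≡7 (mod 8); ε(u)ε(v)=1·1, αω(v)=0·0, βω(u)=-2·0; sum ≡ 1  ⇒  -1.
(a,b)_31: α=1, u≡1; β=1, v≡10 (mod 31); (1|31)=+1, (10|31)=+1; sign (−1)^1·+1^1·+1^1 = -1.
(a,b)_19: α=1, u≡14; β=2, v≡18 (mod 19); (14|19)=-1, (18|19)=-1; sign (−1)^0·-1^2·-1^1 = -1.
(a,b)_13: α=-2, u≡12; β=-2, v≡11 (mod 13); (12|13)=+1, (11|13)=-1; sign (−1)^0·+1^-2·-1^-2 = +1.
(a,b)_11: α=2, u≡5; β=4, v≡3 (mod 11); (5|11)=+1, (3|11)=+1; sign (−1)^0·+1^4·+1^2 = +1.
(a,b)_5: α=1, u≡2; β=2, v≡1 (mod 5); (2|5)=-1, (1|5)=+1; sign (−1)^0·-1^2·+1^1 = +1.
(20615, 31 / ℚ) ramifies at {2, 7, 19, 31}: a division algebra.

[2, 7, 19, 31]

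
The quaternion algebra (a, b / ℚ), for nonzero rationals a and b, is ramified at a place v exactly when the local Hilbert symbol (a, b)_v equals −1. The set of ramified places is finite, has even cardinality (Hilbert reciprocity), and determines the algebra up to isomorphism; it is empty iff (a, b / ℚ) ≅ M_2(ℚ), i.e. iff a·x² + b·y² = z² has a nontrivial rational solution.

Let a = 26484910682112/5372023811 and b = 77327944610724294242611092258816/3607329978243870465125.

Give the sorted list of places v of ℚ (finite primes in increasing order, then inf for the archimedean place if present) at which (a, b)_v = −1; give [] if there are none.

[5, 37]

(a, b) ≡ (253, 4255) mod (ℚ^×)²; places V = {2, 3, 5, 7, 11, 19, 23, 31, 37, 41, ∞}.
(a,b)_3: α=12, u≡1; β=20, v≡1 (mod 3); (1|3)=+1, (1|3)=+1; sign (−1)^0·+1^20·+1^12 = +1.
(a,b)_2: α=12, β=28; u≡5, v≡7 (mod 8); ε(u)ε(v)=0·1, αω(v)=12·0, βω(u)=28·1; sum ≡ 0  ⇒  +1.
(a,b)_11: α=-3, u≡5; β=-6, v≡3 (mod 11); (5|11)=+1, (3|11)=+1; sign (−1)^0·+1^-6·+1^-3 = +1.
(a,b)_19: α=0, u≡5; β=2, v≡18 (mod 19); (5|19)=+1, (18|19)=-1; sign (−1)^0·+1^2·-1^0 = +1.
(a,b)_41: α=-2, u≡38; β=-4, v≡8 (mod 41); (38|41)=-1, (8|41)=+1; sign (−1)^0·-1^-4·+1^-2 = +1.
(a,b)_5: α=0, u≡2; β=-3, v≡1 (mod 5); (2|5)=-1, (1|5)=+1; sign (−1)^0·-1^-3·+1^0 = -1.
(a,b)_∞: sgn(253)=+, sgn(4255)=+, so +1.
(a,b)_7: α=-4, u≡1; β=-8, v≡3 (mod 7); (1|7)=+1, (3|7)=-1; sign (−1)^0·+1^-8·-1^-4 = +1.
(a,b)_23: α=3, u≡5; β=5, v≡8 (mod 23); (5|23)=-1, (8|23)=+1; sign (−1)^1·-1^5·+1^3 = +1.
(a,b)_31: α=0, u≡14; β=2, v≡14 (mod 31); (14|31)=+1, (14|31)=+1; sign (−1)^0·+1^2·+1^0 = +1.
(a,b)_37: α=0, u≡8; β=1, v≡36 (mod 37); (8|37)=-1, (36|37)=+1; sign (−1)^0·-1^1·+1^0 = -1.
|Ram(253, 4255)| = 2, even; anisotropic at {5, 37}.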